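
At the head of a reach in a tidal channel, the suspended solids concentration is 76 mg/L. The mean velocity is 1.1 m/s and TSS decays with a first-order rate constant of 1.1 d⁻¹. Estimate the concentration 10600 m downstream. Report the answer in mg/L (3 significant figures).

Travel time t = 10600 m / 1.1 m/s = 1.06e+04/1.1 = 9636 s = 0.1115 d.
First-order decay: C = 76·exp(−1.1·0.1115) = 76·0.8845 = 67.23 mg/L.

67.2 mg/L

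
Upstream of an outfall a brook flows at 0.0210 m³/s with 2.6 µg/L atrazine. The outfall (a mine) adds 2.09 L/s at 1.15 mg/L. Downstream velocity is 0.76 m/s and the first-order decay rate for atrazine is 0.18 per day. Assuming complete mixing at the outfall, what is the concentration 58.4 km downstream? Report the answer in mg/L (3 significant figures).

0.0907 mg/L

2.09 L/s = 0.00209 m³/s.
2.6 µg/L = 0.0026 mg/L.
After complete mixing, C₀ = (0.00209·1.15 + 0.021·0.0026) / 0.02309 = 0.1065 mg/L.
Travel time t = 5.84e+04 m / 0.76 m/s = 7.684e+04 s = 0.8894 d.
C = 0.1065·exp(−0.18·0.8894) = 0.1065·0.8521 = 0.09071 mg/L.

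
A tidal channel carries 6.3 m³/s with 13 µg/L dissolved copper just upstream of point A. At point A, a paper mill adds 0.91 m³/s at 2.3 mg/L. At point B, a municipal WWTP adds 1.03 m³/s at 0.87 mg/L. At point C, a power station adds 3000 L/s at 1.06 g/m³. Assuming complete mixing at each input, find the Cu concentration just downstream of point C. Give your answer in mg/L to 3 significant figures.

13 µg/L = 0.013 mg/L.
After input A: C = (6.3·0.013 + 0.91·2.3) / 7.21 = 0.3017 mg/L.
After input B: C = (7.21·0.3017 + 1.03·0.87) / 8.24 = 0.3727 mg/L.
3000 L/s = 3 m³/s.
After input C: C = (8.24·0.3727 + 3·1.06) / 11.24 = 0.5561 mg/L.

0.556 mg/L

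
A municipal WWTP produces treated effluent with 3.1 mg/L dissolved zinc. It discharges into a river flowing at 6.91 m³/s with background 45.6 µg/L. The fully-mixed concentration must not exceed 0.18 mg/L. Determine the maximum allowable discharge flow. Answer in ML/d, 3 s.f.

27.5 ML/d

45.6 µg/L = 0.0456 mg/L.
Mass balance at complete mixing: C_std·(Q_w + Q_r) = Q_w·C_e + Q_r·C_b.
Rearranging, Q_w = Q_r·(C_std − C_b)/(C_e − C_std) = 6.91·(0.18 − 0.0456) / (3.1 − 0.18) = 0.318 m³/s.
= 27.48 ML/d.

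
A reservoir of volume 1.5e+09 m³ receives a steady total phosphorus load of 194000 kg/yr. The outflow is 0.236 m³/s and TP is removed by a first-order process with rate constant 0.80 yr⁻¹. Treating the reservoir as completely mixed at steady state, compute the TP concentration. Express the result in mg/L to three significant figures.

Outflow Q = 0.236 m³/s × 3.156e+07 s/yr = 7.448e+06 m³/yr.
Steady-state CSTR mass balance: W = Q·C + k·V·C, so C = W/(Q + kV).
Q + kV = 7.448e+06 + 0.80·1.5e+09 = 1.207e+09 m³/yr.
C = 194000/1.207e+09 = 0.0001607 kg/m³ = 0.1607 mg/L.

0.161 mg/L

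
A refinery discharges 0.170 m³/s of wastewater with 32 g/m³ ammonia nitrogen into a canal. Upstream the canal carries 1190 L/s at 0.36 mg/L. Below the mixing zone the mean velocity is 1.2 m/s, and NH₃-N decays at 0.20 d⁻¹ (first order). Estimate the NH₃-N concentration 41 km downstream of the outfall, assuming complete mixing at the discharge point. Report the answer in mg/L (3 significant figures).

1190 L/s = 1.19 m³/s.
After complete mixing, C₀ = (0.17·32 + 1.19·0.36) / 1.36 = 4.315 mg/L.
Travel time t = 4.1e+04 m / 1.2 m/s = 3.417e+04 s = 0.3954 d.
C = 4.315·exp(−0.20·0.3954) = 4.315·0.924 = 3.987 mg/L.

3.99 mg/L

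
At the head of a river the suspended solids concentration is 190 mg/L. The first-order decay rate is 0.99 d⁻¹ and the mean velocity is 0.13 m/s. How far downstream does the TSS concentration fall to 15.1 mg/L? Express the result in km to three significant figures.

28.7 km

From C = C₀·e^(−kt), t = ln(C₀/C)/k = ln(190/15.1)/0.99 = 2.532/0.99 = 2.558 d.
Distance = v·t = 0.13 m/s × 2.21e+05 s = 2.873e+04 m = 28.73 km.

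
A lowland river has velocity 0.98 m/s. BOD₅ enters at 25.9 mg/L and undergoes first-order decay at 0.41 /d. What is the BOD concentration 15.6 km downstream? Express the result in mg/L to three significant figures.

24.0 mg/L

Travel time t = 15.6 km / 0.98 m/s = 1.56e+04/0.98 = 1.592e+04 s = 0.1842 d.
First-order decay: C = 25.9·exp(−0.41·0.1842) = 25.9·0.9272 = 24.02 mg/L.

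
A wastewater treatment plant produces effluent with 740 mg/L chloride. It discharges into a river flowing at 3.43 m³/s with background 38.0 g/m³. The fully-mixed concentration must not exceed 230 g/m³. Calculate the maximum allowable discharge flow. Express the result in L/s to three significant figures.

Mass balance at complete mixing: C_std·(Q_w + Q_r) = Q_w·C_e + Q_r·C_b.
Rearranging, Q_w = Q_r·(C_std − C_b)/(C_e − C_std) = 3.43·(230 − 38) / (740 − 230) = 1.291 m³/s.
= 1291 L/s.

1290 L/s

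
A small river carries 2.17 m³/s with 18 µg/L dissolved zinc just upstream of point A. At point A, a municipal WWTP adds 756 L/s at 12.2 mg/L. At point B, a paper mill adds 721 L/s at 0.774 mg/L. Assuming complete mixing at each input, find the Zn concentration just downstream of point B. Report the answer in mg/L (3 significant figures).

18 µg/L = 0.018 mg/L.
756 L/s = 0.756 m³/s.
After input A: C = (2.17·0.018 + 0.756·12.2) / 2.926 = 3.166 mg/L.
721 L/s = 0.721 m³/s.
After input B: C = (2.926·3.166 + 0.721·0.774) / 3.647 = 2.693 mg/L.

2.69 mg/L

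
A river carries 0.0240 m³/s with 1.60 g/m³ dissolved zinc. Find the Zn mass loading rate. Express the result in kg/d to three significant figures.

3.32 kg/d

Mass flux = Q·C = 0.024 m³/s × 1.6 g/m³ = 0.0384 g/s.
= 0.0384 g/s × 86.4 = 3.318 kg/d.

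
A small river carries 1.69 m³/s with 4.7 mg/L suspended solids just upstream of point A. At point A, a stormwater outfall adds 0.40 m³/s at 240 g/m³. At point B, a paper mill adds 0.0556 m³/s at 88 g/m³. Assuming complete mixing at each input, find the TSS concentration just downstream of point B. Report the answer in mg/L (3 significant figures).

After input A: C = (1.69·4.7 + 0.4·240) / 2.09 = 49.73 mg/L.
After input B: C = (2.09·49.73 + 0.0556·88) / 2.146 = 50.73 mg/L.

50.7 mg/L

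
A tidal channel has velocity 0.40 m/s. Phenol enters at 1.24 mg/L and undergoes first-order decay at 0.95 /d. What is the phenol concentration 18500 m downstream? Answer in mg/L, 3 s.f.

0.746 mg/L

Travel time t = 18500 m / 0.40 m/s = 1.85e+04/0.40 = 4.625e+04 s = 0.5353 d.
First-order decay: C = 1.24·exp(−0.95·0.5353) = 1.24·0.6014 = 0.7457 mg/L.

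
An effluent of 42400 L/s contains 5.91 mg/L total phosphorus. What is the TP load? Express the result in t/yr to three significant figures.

42400 L/s = 42.4 m³/s.
Mass flux = Q·C = 42.4 m³/s × 5.91 g/m³ = 250.6 g/s.
= 250.6 g/s × 31.56 = 7908 t/yr.

7910 t/yr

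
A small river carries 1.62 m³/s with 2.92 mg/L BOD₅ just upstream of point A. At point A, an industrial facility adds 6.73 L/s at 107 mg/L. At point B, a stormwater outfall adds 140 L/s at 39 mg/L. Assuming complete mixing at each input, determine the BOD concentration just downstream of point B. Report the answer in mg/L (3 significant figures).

6.73 L/s = 0.00673 m³/s.
After input A: C = (1.62·2.92 + 0.00673·107) / 1.627 = 3.351 mg/L.
140 L/s = 0.14 m³/s.
After input B: C = (1.627·3.351 + 0.14·39) / 1.767 = 6.176 mg/L.

6.18 mg/L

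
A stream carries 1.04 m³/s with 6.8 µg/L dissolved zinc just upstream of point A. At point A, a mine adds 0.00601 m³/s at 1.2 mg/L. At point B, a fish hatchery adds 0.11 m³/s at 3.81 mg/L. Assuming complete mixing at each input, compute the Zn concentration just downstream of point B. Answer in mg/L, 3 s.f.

6.8 µg/L = 0.0068 mg/L.
After input A: C = (1.04·0.0068 + 0.00601·1.2) / 1.046 = 0.01366 mg/L.
After input B: C = (1.046·0.01366 + 0.11·3.81) / 1.156 = 0.3749 mg/L.

0.375 mg/L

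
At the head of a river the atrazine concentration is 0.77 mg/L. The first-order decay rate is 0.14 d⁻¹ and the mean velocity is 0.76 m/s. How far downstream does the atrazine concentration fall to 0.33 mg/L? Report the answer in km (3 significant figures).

From C = C₀·e^(−kt), t = ln(C₀/C)/k = ln(0.77/0.33)/0.14 = 0.8473/0.14 = 6.052 d.
Distance = v·t = 0.76 m/s × 5.229e+05 s = 3.974e+05 m = 397.4 km.

397 km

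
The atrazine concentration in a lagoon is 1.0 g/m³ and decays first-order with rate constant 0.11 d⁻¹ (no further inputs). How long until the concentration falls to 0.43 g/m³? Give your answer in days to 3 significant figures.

t = ln(C₀/C)/k = ln(1.0/0.43)/0.11 = 0.844/0.11 = 7.672 d.

7.67 d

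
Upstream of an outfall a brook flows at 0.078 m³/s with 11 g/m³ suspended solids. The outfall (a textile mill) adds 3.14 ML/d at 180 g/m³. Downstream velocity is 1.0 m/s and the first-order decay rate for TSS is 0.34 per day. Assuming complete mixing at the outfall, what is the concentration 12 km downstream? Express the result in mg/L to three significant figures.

61.7 mg/L

3.14 ML/d = 0.03634 m³/s.
After complete mixing, C₀ = (0.03634·180 + 0.078·11) / 0.1143 = 64.71 mg/L.
Travel time t = 1.2e+04 m / 1.0 m/s = 1.2e+04 s = 0.1389 d.
C = 64.71·exp(−0.34·0.1389) = 64.71·0.9539 = 61.73 mg/L.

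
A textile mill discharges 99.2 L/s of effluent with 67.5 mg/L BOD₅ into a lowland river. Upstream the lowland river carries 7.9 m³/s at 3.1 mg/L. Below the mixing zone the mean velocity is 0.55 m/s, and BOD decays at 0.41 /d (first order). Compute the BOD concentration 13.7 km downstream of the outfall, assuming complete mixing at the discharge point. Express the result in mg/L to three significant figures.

3.46 mg/L

99.2 L/s = 0.0992 m³/s.
After complete mixing, C₀ = (0.0992·67.5 + 7.9·3.1) / 7.999 = 3.899 mg/L.
Travel time t = 1.37e+04 m / 0.55 m/s = 2.491e+04 s = 0.2883 d.
C = 3.899·exp(−0.41·0.2883) = 3.899·0.8885 = 3.464 mg/L.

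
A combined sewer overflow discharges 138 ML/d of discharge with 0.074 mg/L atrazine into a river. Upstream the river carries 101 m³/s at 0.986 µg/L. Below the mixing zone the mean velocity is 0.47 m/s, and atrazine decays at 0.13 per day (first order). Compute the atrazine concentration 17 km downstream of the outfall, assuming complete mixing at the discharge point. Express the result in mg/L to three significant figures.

138 ML/d = 1.597 m³/s.
0.986 µg/L = 0.000986 mg/L.
After complete mixing, C₀ = (1.597·0.074 + 101·0.000986) / 102.6 = 0.002123 mg/L.
Travel time t = 1.7e+04 m / 0.47 m/s = 3.617e+04 s = 0.4186 d.
C = 0.002123·exp(−0.13·0.4186) = 0.002123·0.947 = 0.00201 mg/L.

0.00201 mg/L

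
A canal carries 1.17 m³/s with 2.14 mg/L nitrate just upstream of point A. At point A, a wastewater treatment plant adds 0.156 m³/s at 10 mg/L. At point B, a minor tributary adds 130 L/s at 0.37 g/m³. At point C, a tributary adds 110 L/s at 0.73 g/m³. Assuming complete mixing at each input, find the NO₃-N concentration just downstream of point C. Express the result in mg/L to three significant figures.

After input A: C = (1.17·2.14 + 0.156·10) / 1.326 = 3.065 mg/L.
130 L/s = 0.13 m³/s.
After input B: C = (1.326·3.065 + 0.13·0.37) / 1.456 = 2.824 mg/L.
110 L/s = 0.11 m³/s.
After input C: C = (1.456·2.824 + 0.11·0.73) / 1.566 = 2.677 mg/L.

2.68 mg/L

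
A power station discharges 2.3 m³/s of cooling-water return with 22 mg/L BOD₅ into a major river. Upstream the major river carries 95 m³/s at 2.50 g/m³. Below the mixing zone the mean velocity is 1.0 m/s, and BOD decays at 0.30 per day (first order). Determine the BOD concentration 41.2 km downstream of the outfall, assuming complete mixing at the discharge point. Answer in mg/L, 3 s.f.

2.57 mg/L

After complete mixing, C₀ = (2.3·22 + 95·2.5) / 97.3 = 2.961 mg/L.
Travel time t = 4.12e+04 m / 1.0 m/s = 4.12e+04 s = 0.4769 d.
C = 2.961·exp(−0.30·0.4769) = 2.961·0.8667 = 2.566 mg/L.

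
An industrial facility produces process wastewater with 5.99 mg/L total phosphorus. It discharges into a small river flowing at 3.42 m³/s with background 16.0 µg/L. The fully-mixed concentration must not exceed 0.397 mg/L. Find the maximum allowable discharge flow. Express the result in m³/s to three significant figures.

0.233 m³/s

16.0 µg/L = 0.016 mg/L.
Mass balance at complete mixing: C_std·(Q_w + Q_r) = Q_w·C_e + Q_r·C_b.
Rearranging, Q_w = Q_r·(C_std − C_b)/(C_e − C_std) = 3.42·(0.397 − 0.016) / (5.99 − 0.397) = 0.233 m³/s.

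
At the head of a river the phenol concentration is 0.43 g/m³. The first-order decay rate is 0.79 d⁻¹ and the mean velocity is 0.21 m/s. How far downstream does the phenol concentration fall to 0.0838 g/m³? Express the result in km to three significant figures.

From C = C₀·e^(−kt), t = ln(C₀/C)/k = ln(0.43/0.0838)/0.79 = 1.635/0.79 = 2.07 d.
Distance = v·t = 0.21 m/s × 1.789e+05 s = 3.756e+04 m = 37.56 km.

37.6 km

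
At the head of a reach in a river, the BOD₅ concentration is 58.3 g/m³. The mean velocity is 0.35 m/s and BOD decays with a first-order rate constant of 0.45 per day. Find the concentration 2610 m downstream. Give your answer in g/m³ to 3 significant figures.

56.1 g/m³

Travel time t = 2610 m / 0.35 m/s = 2610/0.35 = 7457 s = 0.08631 d.
First-order decay: C = 58.3·exp(−0.45·0.08631) = 58.3·0.9619 = 56.08 g/m³.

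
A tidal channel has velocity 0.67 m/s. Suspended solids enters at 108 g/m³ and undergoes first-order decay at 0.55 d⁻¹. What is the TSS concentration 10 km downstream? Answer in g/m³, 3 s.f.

Travel time t = 10 km / 0.67 m/s = 1e+04/0.67 = 1.493e+04 s = 0.1727 d.
First-order decay: C = 108·exp(−0.55·0.1727) = 108·0.9094 = 98.21 g/m³.

98.2 g/m³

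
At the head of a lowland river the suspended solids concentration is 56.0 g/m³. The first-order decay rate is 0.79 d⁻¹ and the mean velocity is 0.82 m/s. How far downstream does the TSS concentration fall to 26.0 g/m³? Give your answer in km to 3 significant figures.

From C = C₀·e^(−kt), t = ln(C₀/C)/k = ln(56.0/26.0)/0.79 = 0.7673/0.79 = 0.9712 d.
Distance = v·t = 0.82 m/s × 8.391e+04 s = 6.881e+04 m = 68.81 km.

68.8 km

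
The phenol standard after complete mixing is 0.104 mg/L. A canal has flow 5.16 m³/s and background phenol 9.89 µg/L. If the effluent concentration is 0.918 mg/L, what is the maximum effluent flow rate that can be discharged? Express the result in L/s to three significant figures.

9.89 µg/L = 0.00989 mg/L.
Mass balance at complete mixing: C_std·(Q_w + Q_r) = Q_w·C_e + Q_r·C_b.
Rearranging, Q_w = Q_r·(C_std − C_b)/(C_e − C_std) = 5.16·(0.104 − 0.00989) / (0.918 − 0.104) = 0.5966 m³/s.
= 596.6 L/s.

597 L/s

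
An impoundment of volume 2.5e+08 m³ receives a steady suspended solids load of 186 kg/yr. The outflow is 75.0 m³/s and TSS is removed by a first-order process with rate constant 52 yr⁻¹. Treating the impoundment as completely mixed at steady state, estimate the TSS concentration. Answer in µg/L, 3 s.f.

Outflow Q = 75.0 m³/s × 3.156e+07 s/yr = 2.367e+09 m³/yr.
Steady-state CSTR mass balance: W = Q·C + k·V·C, so C = W/(Q + kV).
Q + kV = 2.367e+09 + 52·2.5e+08 = 1.537e+10 m³/yr.
C = 186/1.537e+10 = 1.21e-08 kg/m³ = 1.21e-05 mg/L = 0.0121 µg/L.

0.0121 µg/L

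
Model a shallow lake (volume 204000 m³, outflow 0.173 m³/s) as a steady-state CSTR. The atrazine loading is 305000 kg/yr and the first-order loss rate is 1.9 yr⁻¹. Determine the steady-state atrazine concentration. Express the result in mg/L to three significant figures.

Outflow Q = 0.173 m³/s × 3.156e+07 s/yr = 5.459e+06 m³/yr.
Steady-state CSTR mass balance: W = Q·C + k·V·C, so C = W/(Q + kV).
Q + kV = 5.459e+06 + 1.9·204000 = 5.847e+06 m³/yr.
C = 305000/5.847e+06 = 0.05216 kg/m³ = 52.16 mg/L.

52.2 mg/L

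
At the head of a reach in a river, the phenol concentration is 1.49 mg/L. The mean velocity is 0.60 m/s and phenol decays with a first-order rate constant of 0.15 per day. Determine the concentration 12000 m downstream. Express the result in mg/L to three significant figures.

Travel time t = 12000 m / 0.60 m/s = 1.2e+04/0.60 = 2e+04 s = 0.2315 d.
First-order decay: C = 1.49·exp(−0.15·0.2315) = 1.49·0.9659 = 1.439 mg/L.

1.44 mg/L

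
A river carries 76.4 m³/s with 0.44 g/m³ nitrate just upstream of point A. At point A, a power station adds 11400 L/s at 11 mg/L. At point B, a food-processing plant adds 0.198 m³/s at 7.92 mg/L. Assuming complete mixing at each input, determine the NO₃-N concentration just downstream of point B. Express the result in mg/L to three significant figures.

11400 L/s = 11.4 m³/s.
After input A: C = (76.4·0.44 + 11.4·11) / 87.8 = 1.811 mg/L.
After input B: C = (87.8·1.811 + 0.198·7.92) / 88 = 1.825 mg/L.

1.82 mg/L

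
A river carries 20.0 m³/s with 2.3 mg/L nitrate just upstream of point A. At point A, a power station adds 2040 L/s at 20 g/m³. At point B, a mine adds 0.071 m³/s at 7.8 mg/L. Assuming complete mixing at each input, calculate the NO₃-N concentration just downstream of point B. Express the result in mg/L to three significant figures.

2040 L/s = 2.04 m³/s.
After input A: C = (20·2.3 + 2.04·20) / 22.04 = 3.938 mg/L.
After input B: C = (22.04·3.938 + 0.071·7.8) / 22.11 = 3.951 mg/L.

3.95 mg/L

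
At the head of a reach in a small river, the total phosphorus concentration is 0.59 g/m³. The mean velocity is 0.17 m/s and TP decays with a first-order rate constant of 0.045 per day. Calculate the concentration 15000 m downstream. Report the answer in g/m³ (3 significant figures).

0.563 g/m³

Travel time t = 15000 m / 0.17 m/s = 1.5e+04/0.17 = 8.824e+04 s = 1.021 d.
First-order decay: C = 0.59·exp(−0.045·1.021) = 0.59·0.9551 = 0.5635 g/m³.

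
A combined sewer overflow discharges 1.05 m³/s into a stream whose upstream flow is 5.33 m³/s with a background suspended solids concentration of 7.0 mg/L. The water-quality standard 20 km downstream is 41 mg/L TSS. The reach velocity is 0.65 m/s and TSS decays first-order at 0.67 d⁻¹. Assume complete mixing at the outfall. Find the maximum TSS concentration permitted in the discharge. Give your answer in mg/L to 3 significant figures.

Travel time to the compliance point: t = 2e+04/0.65 = 3.077e+04 s = 0.3561 d; decay factor exp(−0.67·0.3561) = 0.7877.
So the concentration just after mixing may be at most 41/0.7877 = 52.05 mg/L.
Mass balance: 52.05·6.38 = 1.05·Cₑ + 5.33·7.
Cₑ = (332.1 − 37.31) / 1.05 = 280.7 mg/L.

281 mg/L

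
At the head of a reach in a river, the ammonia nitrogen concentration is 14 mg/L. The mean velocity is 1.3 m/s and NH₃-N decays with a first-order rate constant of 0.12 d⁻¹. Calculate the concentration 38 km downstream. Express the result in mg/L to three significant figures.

13.4 mg/L

Travel time t = 38 km / 1.3 m/s = 3.8e+04/1.3 = 2.923e+04 s = 0.3383 d.
First-order decay: C = 14·exp(−0.12·0.3383) = 14·0.9602 = 13.44 mg/L.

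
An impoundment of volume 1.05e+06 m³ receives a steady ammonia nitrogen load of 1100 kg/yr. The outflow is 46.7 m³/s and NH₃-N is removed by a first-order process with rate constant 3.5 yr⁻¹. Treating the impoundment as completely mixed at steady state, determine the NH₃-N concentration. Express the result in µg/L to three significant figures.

Outflow Q = 46.7 m³/s × 3.156e+07 s/yr = 1.474e+09 m³/yr.
Steady-state CSTR mass balance: W = Q·C + k·V·C, so C = W/(Q + kV).
Q + kV = 1.474e+09 + 3.5·1.05e+06 = 1.477e+09 m³/yr.
C = 1100/1.477e+09 = 7.445e-07 kg/m³ = 0.0007445 mg/L = 0.7445 µg/L.

0.745 µg/L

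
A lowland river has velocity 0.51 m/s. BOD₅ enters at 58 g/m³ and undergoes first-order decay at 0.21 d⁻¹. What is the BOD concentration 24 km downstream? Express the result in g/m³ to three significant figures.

51.7 g/m³

Travel time t = 24 km / 0.51 m/s = 2.4e+04/0.51 = 4.706e+04 s = 0.5447 d.
First-order decay: C = 58·exp(−0.21·0.5447) = 58·0.8919 = 51.73 g/m³.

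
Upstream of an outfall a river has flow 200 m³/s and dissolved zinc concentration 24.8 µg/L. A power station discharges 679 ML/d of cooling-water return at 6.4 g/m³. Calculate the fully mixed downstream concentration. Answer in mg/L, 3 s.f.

679 ML/d = 7.859 m³/s.
24.8 µg/L = 0.0248 mg/L.
By mass balance at complete mixing, C = (7.859·6.4 + 200·0.0248) / (7.859 + 200) = 55.26/207.9 = 0.2658 mg/L.

0.266 mg/L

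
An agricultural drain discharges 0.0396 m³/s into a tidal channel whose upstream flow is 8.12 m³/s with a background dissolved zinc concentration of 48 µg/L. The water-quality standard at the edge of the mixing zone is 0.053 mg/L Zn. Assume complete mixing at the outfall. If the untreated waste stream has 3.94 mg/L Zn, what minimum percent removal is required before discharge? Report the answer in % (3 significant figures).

72.6 %

48 µg/L = 0.048 mg/L.
Mass balance: 0.053·8.16 = 0.0396·Cₑ + 8.12·0.048.
Cₑ = (0.4325 − 0.3898) / 0.0396 = 1.078 mg/L.
Required removal = 1 − 1.078/3.94 = 72.63 %.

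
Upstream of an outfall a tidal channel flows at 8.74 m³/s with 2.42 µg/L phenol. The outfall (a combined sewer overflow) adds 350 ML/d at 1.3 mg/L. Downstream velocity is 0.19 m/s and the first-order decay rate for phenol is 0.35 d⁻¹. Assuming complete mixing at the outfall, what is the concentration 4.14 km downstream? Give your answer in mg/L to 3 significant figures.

0.378 mg/L

350 ML/d = 4.051 m³/s.
2.42 µg/L = 0.00242 mg/L.
After complete mixing, C₀ = (4.051·1.3 + 8.74·0.00242) / 12.79 = 0.4134 mg/L.
Travel time t = 4140 m / 0.19 m/s = 2.179e+04 s = 0.2522 d.
C = 0.4134·exp(−0.35·0.2522) = 0.4134·0.9155 = 0.3784 mg/L.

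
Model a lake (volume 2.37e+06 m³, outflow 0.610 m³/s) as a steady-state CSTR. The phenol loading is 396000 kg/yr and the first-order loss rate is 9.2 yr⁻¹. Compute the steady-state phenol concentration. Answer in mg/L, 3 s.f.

9.65 mg/L

Outflow Q = 0.610 m³/s × 3.156e+07 s/yr = 1.925e+07 m³/yr.
Steady-state CSTR mass balance: W = Q·C + k·V·C, so C = W/(Q + kV).
Q + kV = 1.925e+07 + 9.2·2.37e+06 = 4.105e+07 m³/yr.
C = 396000/4.105e+07 = 0.009646 kg/m³ = 9.646 mg/L.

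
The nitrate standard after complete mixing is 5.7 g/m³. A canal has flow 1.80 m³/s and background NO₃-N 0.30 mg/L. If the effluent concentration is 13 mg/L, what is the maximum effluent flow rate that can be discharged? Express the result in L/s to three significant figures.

Mass balance at complete mixing: C_std·(Q_w + Q_r) = Q_w·C_e + Q_r·C_b.
Rearranging, Q_w = Q_r·(C_std − C_b)/(C_e − C_std) = 1.80·(5.7 − 0.3) / (13 − 5.7) = 1.332 m³/s.
= 1332 L/s.

1330 L/s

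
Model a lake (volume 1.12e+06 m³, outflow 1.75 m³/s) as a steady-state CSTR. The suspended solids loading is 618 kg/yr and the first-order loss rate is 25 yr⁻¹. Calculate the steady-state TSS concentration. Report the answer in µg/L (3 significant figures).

7.43 µg/L

Outflow Q = 1.75 m³/s × 3.156e+07 s/yr = 5.523e+07 m³/yr.
Steady-state CSTR mass balance: W = Q·C + k·V·C, so C = W/(Q + kV).
Q + kV = 5.523e+07 + 25·1.12e+06 = 8.323e+07 m³/yr.
C = 618/8.323e+07 = 7.426e-06 kg/m³ = 0.007426 mg/L = 7.426 µg/L.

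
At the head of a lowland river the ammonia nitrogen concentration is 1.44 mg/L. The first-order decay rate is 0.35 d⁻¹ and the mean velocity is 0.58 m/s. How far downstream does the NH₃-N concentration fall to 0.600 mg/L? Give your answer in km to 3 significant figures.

125 km

From C = C₀·e^(−kt), t = ln(C₀/C)/k = ln(1.44/0.600)/0.35 = 0.8755/0.35 = 2.501 d.
Distance = v·t = 0.58 m/s × 2.161e+05 s = 1.253e+05 m = 125.3 km.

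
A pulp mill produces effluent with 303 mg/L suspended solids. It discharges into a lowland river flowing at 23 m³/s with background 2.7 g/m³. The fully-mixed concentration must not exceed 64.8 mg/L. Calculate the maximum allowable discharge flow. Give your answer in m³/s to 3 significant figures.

Mass balance at complete mixing: C_std·(Q_w + Q_r) = Q_w·C_e + Q_r·C_b.
Rearranging, Q_w = Q_r·(C_std − C_b)/(C_e − C_std) = 23·(64.8 − 2.7) / (303 − 64.8) = 5.996 m³/s.

6.00 m³/s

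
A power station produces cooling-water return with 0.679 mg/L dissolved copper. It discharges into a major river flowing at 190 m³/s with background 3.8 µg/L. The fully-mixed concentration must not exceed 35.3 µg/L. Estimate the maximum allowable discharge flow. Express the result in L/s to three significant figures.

9300 L/s

3.8 µg/L = 0.0038 mg/L.
35.3 µg/L = 0.0353 mg/L.
Mass balance at complete mixing: C_std·(Q_w + Q_r) = Q_w·C_e + Q_r·C_b.
Rearranging, Q_w = Q_r·(C_std − C_b)/(C_e − C_std) = 190·(0.0353 − 0.0038) / (0.679 − 0.0353) = 9.298 m³/s.
= 9298 L/s.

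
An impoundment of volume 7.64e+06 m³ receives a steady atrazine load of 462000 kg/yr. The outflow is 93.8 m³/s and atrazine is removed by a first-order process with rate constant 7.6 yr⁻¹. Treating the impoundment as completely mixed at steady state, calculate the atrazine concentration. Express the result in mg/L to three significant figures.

0.153 mg/L

Outflow Q = 93.8 m³/s × 3.156e+07 s/yr = 2.96e+09 m³/yr.
Steady-state CSTR mass balance: W = Q·C + k·V·C, so C = W/(Q + kV).
Q + kV = 2.96e+09 + 7.6·7.64e+06 = 3.018e+09 m³/yr.
C = 462000/3.018e+09 = 0.0001531 kg/m³ = 0.1531 mg/L.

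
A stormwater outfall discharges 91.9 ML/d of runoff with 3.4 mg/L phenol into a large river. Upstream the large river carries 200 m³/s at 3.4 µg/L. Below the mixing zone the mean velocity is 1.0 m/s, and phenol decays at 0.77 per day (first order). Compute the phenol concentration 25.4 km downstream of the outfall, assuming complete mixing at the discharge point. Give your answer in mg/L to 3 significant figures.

91.9 ML/d = 1.064 m³/s.
3.4 µg/L = 0.0034 mg/L.
After complete mixing, C₀ = (1.064·3.4 + 200·0.0034) / 201.1 = 0.02137 mg/L.
Travel time t = 2.54e+04 m / 1.0 m/s = 2.54e+04 s = 0.294 d.
C = 0.02137·exp(−0.77·0.294) = 0.02137·0.7974 = 0.01704 mg/L.

0.0170 mg/L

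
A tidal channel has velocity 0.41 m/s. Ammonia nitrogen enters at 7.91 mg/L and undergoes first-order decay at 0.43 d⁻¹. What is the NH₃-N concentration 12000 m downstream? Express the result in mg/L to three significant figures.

6.84 mg/L

Travel time t = 12000 m / 0.41 m/s = 1.2e+04/0.41 = 2.927e+04 s = 0.3388 d.
First-order decay: C = 7.91·exp(−0.43·0.3388) = 7.91·0.8644 = 6.838 mg/L.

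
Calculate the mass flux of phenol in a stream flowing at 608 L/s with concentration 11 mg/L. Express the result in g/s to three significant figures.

608 L/s = 0.608 m³/s.
Mass flux = Q·C = 0.608 m³/s × 11 g/m³ = 6.688 g/s.

6.69 g/s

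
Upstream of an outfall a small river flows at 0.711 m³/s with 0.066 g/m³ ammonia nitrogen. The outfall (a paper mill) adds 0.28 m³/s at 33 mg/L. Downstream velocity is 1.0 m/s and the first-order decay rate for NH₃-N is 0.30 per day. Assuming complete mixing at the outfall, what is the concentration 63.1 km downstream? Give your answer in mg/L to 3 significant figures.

After complete mixing, C₀ = (0.28·33 + 0.711·0.066) / 0.991 = 9.371 mg/L.
Travel time t = 6.31e+04 m / 1.0 m/s = 6.31e+04 s = 0.7303 d.
C = 9.371·exp(−0.30·0.7303) = 9.371·0.8032 = 7.527 mg/L.

7.53 mg/L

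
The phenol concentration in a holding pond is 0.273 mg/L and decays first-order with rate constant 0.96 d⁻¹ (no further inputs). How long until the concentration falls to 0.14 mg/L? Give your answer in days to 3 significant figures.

0.696 d

t = ln(C₀/C)/k = ln(0.273/0.14)/0.96 = 0.6678/0.96 = 0.6957 d.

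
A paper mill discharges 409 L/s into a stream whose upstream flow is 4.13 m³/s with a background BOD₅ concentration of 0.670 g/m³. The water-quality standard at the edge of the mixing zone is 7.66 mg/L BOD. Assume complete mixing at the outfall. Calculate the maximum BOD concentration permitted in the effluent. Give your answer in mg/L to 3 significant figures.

409 L/s = 0.409 m³/s.
Mass balance: 7.66·4.539 = 0.409·Cₑ + 4.13·0.67.
Cₑ = (34.77 − 2.767) / 0.409 = 78.24 mg/L.

78.2 mg/L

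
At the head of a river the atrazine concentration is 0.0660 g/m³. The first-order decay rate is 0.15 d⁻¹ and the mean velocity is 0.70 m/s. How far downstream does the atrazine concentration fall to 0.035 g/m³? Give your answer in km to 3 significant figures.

From C = C₀·e^(−kt), t = ln(C₀/C)/k = ln(0.0660/0.035)/0.15 = 0.6343/0.15 = 4.229 d.
Distance = v·t = 0.70 m/s × 3.654e+05 s = 2.558e+05 m = 255.8 km.

256 km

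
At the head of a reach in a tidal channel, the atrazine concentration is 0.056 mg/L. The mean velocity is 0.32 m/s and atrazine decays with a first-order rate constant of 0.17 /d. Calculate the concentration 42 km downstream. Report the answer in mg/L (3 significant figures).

Travel time t = 42 km / 0.32 m/s = 4.2e+04/0.32 = 1.312e+05 s = 1.519 d.
First-order decay: C = 0.056·exp(−0.17·1.519) = 0.056·0.7724 = 0.04325 mg/L.

0.0433 mg/L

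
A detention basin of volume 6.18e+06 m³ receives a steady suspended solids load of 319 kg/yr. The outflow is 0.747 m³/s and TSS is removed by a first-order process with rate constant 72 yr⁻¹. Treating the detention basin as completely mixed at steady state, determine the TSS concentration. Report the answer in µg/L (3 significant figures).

Outflow Q = 0.747 m³/s × 3.156e+07 s/yr = 2.357e+07 m³/yr.
Steady-state CSTR mass balance: W = Q·C + k·V·C, so C = W/(Q + kV).
Q + kV = 2.357e+07 + 72·6.18e+06 = 4.685e+08 m³/yr.
C = 319/4.685e+08 = 6.808e-07 kg/m³ = 0.0006808 mg/L = 0.6808 µg/L.

0.681 µg/L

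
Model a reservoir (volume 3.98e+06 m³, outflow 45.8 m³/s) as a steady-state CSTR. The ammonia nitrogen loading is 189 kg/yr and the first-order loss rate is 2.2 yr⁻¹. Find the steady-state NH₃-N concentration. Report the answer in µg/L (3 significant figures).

Outflow Q = 45.8 m³/s × 3.156e+07 s/yr = 1.445e+09 m³/yr.
Steady-state CSTR mass balance: W = Q·C + k·V·C, so C = W/(Q + kV).
Q + kV = 1.445e+09 + 2.2·3.98e+06 = 1.454e+09 m³/yr.
C = 189/1.454e+09 = 1.3e-07 kg/m³ = 0.00013 mg/L = 0.13 µg/L.

0.130 µg/L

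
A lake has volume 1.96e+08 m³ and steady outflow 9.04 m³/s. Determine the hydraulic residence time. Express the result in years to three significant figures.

0.687 yr

Q = 9.04 m³/s × 3.156e+07 s/yr = 2.853e+08 m³/yr.
Hydraulic residence time τ = V/Q = 1.96e+08/2.853e+08 = 0.687 yr.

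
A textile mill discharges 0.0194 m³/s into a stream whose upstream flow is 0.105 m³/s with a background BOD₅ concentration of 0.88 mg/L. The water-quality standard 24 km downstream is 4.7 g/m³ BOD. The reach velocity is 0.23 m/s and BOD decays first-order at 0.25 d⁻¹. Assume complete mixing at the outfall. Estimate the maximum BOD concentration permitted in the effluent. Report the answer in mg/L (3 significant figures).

Travel time to the compliance point: t = 2.4e+04/0.23 = 1.043e+05 s = 1.208 d; decay factor exp(−0.25·1.208) = 0.7394.
So the concentration just after mixing may be at most 4.7/0.7394 = 6.357 mg/L.
Mass balance: 6.357·0.1244 = 0.0194·Cₑ + 0.105·0.88.
Cₑ = (0.7908 − 0.0924) / 0.0194 = 36 mg/L.

36.0 mg/L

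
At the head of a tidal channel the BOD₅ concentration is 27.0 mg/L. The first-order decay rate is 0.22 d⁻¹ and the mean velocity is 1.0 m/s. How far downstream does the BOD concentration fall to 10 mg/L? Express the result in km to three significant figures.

390 km

From C = C₀·e^(−kt), t = ln(C₀/C)/k = ln(27.0/10)/0.22 = 0.9933/0.22 = 4.515 d.
Distance = v·t = 1.0 m/s × 3.901e+05 s = 3.901e+05 m = 390.1 km.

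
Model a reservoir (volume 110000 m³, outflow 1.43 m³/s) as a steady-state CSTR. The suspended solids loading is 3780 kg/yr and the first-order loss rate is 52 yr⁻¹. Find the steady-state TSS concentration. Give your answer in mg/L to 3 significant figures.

Outflow Q = 1.43 m³/s × 3.156e+07 s/yr = 4.513e+07 m³/yr.
Steady-state CSTR mass balance: W = Q·C + k·V·C, so C = W/(Q + kV).
Q + kV = 4.513e+07 + 52·110000 = 5.085e+07 m³/yr.
C = 3780/5.085e+07 = 7.434e-05 kg/m³ = 0.07434 mg/L.

0.0743 mg/L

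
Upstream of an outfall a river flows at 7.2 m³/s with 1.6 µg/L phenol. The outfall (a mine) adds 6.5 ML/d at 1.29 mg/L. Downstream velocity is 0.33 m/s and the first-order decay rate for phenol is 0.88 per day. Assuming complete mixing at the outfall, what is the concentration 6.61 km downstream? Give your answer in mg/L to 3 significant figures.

0.0122 mg/L

6.5 ML/d = 0.07523 m³/s.
1.6 µg/L = 0.0016 mg/L.
After complete mixing, C₀ = (0.07523·1.29 + 7.2·0.0016) / 7.275 = 0.01492 mg/L.
Travel time t = 6610 m / 0.33 m/s = 2.003e+04 s = 0.2318 d.
C = 0.01492·exp(−0.88·0.2318) = 0.01492·0.8155 = 0.01217 mg/L.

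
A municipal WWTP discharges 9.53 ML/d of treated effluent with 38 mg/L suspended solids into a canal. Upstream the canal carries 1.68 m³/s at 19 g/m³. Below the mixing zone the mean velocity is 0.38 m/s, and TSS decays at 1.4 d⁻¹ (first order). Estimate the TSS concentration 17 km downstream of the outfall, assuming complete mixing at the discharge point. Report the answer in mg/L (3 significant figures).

9.53 ML/d = 0.1103 m³/s.
After complete mixing, C₀ = (0.1103·38 + 1.68·19) / 1.79 = 20.17 mg/L.
Travel time t = 1.7e+04 m / 0.38 m/s = 4.474e+04 s = 0.5178 d.
C = 20.17·exp(−1.4·0.5178) = 20.17·0.4844 = 9.77 mg/L.

9.77 mg/L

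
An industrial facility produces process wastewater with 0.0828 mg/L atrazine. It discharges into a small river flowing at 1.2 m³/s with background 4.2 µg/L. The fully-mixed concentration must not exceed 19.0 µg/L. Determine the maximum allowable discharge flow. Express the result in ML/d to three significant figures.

24.1 ML/d

4.2 µg/L = 0.0042 mg/L.
19.0 µg/L = 0.019 mg/L.
Mass balance at complete mixing: C_std·(Q_w + Q_r) = Q_w·C_e + Q_r·C_b.
Rearranging, Q_w = Q_r·(C_std − C_b)/(C_e − C_std) = 1.2·(0.019 − 0.0042) / (0.0828 − 0.019) = 0.2784 m³/s.
= 24.05 ML/d.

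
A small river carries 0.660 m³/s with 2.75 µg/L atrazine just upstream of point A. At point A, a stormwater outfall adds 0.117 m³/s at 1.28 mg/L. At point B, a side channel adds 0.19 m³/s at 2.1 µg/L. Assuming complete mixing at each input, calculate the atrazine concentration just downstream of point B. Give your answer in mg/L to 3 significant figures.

0.157 mg/L

2.75 µg/L = 0.00275 mg/L.
After input A: C = (0.66·0.00275 + 0.117·1.28) / 0.777 = 0.1951 mg/L.
2.1 µg/L = 0.0021 mg/L.
After input B: C = (0.777·0.1951 + 0.19·0.0021) / 0.967 = 0.1572 mg/L.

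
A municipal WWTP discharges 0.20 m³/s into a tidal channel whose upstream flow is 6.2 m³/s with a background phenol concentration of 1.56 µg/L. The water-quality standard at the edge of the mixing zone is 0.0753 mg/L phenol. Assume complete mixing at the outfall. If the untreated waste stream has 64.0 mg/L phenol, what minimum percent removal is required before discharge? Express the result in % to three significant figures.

96.3 %

1.56 µg/L = 0.00156 mg/L.
Mass balance: 0.0753·6.4 = 0.2·Cₑ + 6.2·0.00156.
Cₑ = (0.4819 − 0.009672) / 0.2 = 2.361 mg/L.
Required removal = 1 − 2.361/64.0 = 96.31 %.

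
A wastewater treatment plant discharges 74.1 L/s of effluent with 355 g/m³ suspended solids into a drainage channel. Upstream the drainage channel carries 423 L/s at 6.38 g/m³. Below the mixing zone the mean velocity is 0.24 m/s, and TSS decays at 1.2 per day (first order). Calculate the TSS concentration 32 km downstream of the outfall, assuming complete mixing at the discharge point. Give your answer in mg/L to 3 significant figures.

74.1 L/s = 0.0741 m³/s.
423 L/s = 0.423 m³/s.
After complete mixing, C₀ = (0.0741·355 + 0.423·6.38) / 0.4971 = 58.35 mg/L.
Travel time t = 3.2e+04 m / 0.24 m/s = 1.333e+05 s = 1.543 d.
C = 58.35·exp(−1.2·1.543) = 58.35·0.1569 = 9.157 mg/L.

9.16 mg/L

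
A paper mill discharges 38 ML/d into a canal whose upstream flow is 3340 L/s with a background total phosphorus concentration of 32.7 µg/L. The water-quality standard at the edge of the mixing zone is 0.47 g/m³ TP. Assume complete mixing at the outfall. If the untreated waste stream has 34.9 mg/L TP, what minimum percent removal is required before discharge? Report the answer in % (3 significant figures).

89.1 %

38 ML/d = 0.4398 m³/s.
3340 L/s = 3.34 m³/s.
32.7 µg/L = 0.0327 mg/L.
Mass balance: 0.47·3.78 = 0.4398·Cₑ + 3.34·0.0327.
Cₑ = (1.777 − 0.1092) / 0.4398 = 3.791 mg/L.
Required removal = 1 − 3.791/34.9 = 89.14 %.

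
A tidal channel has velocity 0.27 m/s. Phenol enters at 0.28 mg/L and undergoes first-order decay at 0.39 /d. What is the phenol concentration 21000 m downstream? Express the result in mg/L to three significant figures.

Travel time t = 21000 m / 0.27 m/s = 2.1e+04/0.27 = 7.778e+04 s = 0.9002 d.
First-order decay: C = 0.28·exp(−0.39·0.9002) = 0.28·0.7039 = 0.1971 mg/L.

0.197 mg/L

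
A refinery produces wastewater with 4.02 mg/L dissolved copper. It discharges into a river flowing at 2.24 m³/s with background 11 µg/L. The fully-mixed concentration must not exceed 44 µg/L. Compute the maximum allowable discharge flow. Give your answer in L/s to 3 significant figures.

18.6 L/s

11 µg/L = 0.011 mg/L.
44 µg/L = 0.044 mg/L.
Mass balance at complete mixing: C_std·(Q_w + Q_r) = Q_w·C_e + Q_r·C_b.
Rearranging, Q_w = Q_r·(C_std − C_b)/(C_e − C_std) = 2.24·(0.044 − 0.011) / (4.02 − 0.044) = 0.01859 m³/s.
= 18.59 L/s.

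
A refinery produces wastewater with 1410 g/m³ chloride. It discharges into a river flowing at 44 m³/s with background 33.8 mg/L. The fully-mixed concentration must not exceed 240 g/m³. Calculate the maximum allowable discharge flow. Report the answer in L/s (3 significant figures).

7750 L/s

Mass balance at complete mixing: C_std·(Q_w + Q_r) = Q_w·C_e + Q_r·C_b.
Rearranging, Q_w = Q_r·(C_std − C_b)/(C_e − C_std) = 44·(240 − 33.8) / (1410 − 240) = 7.755 m³/s.
= 7755 L/s.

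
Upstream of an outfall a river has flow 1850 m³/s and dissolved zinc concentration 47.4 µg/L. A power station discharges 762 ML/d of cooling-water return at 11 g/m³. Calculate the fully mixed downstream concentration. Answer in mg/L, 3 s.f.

762 ML/d = 8.819 m³/s.
47.4 µg/L = 0.0474 mg/L.
Conservation of mass across the mixing zone: C = (8.819·11 + 1850·0.0474) / (8.819 + 1850) = 184.7/1859 = 0.09937 mg/L.

0.0994 mg/L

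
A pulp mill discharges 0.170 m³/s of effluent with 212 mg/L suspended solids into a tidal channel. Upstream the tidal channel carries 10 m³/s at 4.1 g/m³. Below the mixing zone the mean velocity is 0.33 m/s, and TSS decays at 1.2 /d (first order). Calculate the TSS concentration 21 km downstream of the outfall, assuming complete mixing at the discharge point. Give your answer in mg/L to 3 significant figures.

3.13 mg/L

After complete mixing, C₀ = (0.17·212 + 10·4.1) / 10.17 = 7.575 mg/L.
Travel time t = 2.1e+04 m / 0.33 m/s = 6.364e+04 s = 0.7365 d.
C = 7.575·exp(−1.2·0.7365) = 7.575·0.4132 = 3.13 mg/L.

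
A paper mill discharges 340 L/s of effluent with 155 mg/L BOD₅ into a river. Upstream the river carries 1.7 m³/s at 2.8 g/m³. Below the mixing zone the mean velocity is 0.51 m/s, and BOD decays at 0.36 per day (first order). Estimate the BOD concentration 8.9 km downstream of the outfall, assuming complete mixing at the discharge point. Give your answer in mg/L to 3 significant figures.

26.2 mg/L

340 L/s = 0.34 m³/s.
After complete mixing, C₀ = (0.34·155 + 1.7·2.8) / 2.04 = 28.17 mg/L.
Travel time t = 8900 m / 0.51 m/s = 1.745e+04 s = 0.202 d.
C = 28.17·exp(−0.36·0.202) = 28.17·0.9299 = 26.19 mg/L.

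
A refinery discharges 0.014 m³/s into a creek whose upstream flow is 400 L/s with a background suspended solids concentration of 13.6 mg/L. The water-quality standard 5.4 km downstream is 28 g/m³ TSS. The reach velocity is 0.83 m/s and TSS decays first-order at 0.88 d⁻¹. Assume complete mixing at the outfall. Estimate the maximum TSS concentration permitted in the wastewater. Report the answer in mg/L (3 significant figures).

400 L/s = 0.4 m³/s.
Travel time to the compliance point: t = 5400/0.83 = 6506 s = 0.0753 d; decay factor exp(−0.88·0.0753) = 0.9359.
So the concentration just after mixing may be at most 28/0.9359 = 29.92 mg/L.
Mass balance: 29.92·0.414 = 0.014·Cₑ + 0.4·13.6.
Cₑ = (12.39 − 5.44) / 0.014 = 496.2 mg/L.

496 mg/L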